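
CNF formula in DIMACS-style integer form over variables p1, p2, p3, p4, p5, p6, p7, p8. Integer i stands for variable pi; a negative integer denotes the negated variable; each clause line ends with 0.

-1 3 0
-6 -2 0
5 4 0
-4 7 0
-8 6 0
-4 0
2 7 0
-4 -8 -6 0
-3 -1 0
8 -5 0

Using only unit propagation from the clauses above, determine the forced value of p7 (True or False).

(!p4) stands alone — p4 = False.
(p4 || p5): since p4 = False, the clause reduces to (p5). p5 = True.
From (p8 || !p5) and p5 = True: p8 = True.
(!p8 || p6): since p8 = True, the clause reduces to (p6). p6 = True.
(!p2 || !p6) with p6 = True leaves only !p2, so p2 = False.
(p2 || p7): since p2 = False, the clause reduces to (p7). p7 = True.

True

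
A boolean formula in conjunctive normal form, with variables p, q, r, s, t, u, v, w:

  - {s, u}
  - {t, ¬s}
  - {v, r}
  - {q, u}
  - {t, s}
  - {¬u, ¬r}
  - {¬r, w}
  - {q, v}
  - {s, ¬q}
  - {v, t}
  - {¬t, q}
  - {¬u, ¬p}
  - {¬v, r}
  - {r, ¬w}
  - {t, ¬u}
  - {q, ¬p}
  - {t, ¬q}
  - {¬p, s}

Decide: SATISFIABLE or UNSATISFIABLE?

SATISFIABLE

Set p = True and propagate.
  then u is forced to False.
  then s is forced to True.
  then t is forced to True.
  then q is forced to True.
Set r = True and propagate.
  then w is forced to True.
v is now unconstrained; take v = False.
Every clause has at least one true literal under this assignment.
So p = True, q = True, r = True, s = True, t = True, u = False, v = False, w = True is a satisfying assignment.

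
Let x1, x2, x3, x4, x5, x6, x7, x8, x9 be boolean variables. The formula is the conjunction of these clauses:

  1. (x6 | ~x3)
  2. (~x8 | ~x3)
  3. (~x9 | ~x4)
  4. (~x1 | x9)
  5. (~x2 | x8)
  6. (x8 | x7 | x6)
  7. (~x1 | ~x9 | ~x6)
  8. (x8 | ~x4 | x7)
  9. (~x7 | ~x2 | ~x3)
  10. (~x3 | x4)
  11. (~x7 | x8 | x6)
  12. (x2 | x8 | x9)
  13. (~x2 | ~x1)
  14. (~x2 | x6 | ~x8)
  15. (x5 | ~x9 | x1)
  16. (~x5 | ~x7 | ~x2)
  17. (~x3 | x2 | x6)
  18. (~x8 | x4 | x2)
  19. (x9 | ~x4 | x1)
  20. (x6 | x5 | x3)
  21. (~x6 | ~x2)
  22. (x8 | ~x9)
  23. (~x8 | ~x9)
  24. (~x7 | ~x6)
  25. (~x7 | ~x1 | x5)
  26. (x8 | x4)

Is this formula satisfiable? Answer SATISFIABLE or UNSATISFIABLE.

UNSATISFIABLE

x8 = True:
  propagation gives x3=False, x9=False, x1=False, x4=False; an empty clause results — contradiction.
x8 = False:
  propagation gives x2=False, x9=True; an empty clause results — contradiction.
Every branch closes, so no satisfying assignment exists.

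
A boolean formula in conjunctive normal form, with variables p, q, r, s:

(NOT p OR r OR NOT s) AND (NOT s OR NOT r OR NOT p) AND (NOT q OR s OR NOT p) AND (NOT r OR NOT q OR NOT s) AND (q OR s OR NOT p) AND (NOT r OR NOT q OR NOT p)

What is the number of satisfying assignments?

Satisfying assignments:
  p=0 q=0 r=0 s=0
  p=0 q=0 r=0 s=1
  p=0 q=0 r=1 s=0
  p=0 q=0 r=1 s=1
  p=0 q=1 r=0 s=0
  p=0 q=1 r=0 s=1
  p=0 q=1 r=1 s=0
Count: 7.

7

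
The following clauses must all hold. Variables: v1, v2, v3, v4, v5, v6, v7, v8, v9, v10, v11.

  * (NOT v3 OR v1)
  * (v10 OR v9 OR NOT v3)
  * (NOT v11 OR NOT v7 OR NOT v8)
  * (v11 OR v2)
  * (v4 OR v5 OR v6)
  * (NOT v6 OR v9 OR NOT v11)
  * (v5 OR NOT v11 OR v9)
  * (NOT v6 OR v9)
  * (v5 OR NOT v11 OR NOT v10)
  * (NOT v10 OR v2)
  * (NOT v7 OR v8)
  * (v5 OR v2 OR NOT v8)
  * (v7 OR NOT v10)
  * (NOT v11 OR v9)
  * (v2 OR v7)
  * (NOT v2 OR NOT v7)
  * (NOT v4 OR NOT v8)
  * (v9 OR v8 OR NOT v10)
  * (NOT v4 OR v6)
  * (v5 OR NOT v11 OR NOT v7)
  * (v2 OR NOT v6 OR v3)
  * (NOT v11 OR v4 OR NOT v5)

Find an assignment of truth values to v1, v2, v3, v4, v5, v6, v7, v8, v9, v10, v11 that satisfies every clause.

v1 = T, v2 = T, v3 = T, v4 = F, v5 = T, v6 = F, v7 = F, v8 = T, v9 = T, v10 = F, v11 = F

Pure literal: v1 appears only positively; assign v1 = True.
v9 occurs only positively in the remaining clauses — set v9 = True.
Branch on v2: take v2 = True.
  then v7 is forced to False.
  then v10 is forced to False.
Set v4 = False and propagate.
Try v5 = True.
  then v11 is forced to False.
v3, v6, v8 are now unconstrained; take v3 = True, v6 = False, v8 = True.
Check each clause:
  1. (NOT v3 OR v1) — v1 is true.
  2. (NOT v3 OR v10 OR v9) — v9 is true.
  3. (NOT v7 OR NOT v8 OR NOT v11) — NOT v7 is true.
  4. (v2 OR v11) — v2 is true.
  5. (v5 OR v4 OR v6) — v5 is true.
  6. (NOT v11 OR v9 OR NOT v6) — v9 is true.
  7. (v9 OR NOT v11 OR v5) — NOT v11 is true.
  8. (NOT v6 OR v9) — v9 is true.
  9. (NOT v11 OR NOT v10 OR v5) — NOT v11 is true.
  10. (v2 OR NOT v10) — v2 is true.
  11. (NOT v7 OR v8) — v8 is true.
  12. (v2 OR v5 OR NOT v8) — v2 is true.
  13. (v7 OR NOT v10) — NOT v10 is true.
  14. (v9 OR NOT v11) — v9 is true.
  15. (v2 OR v7) — v2 is true.
  16. (NOT v7 OR NOT v2) — NOT v7 is true.
  17. (NOT v4 OR NOT v8) — NOT v4 is true.
  18. (v8 OR NOT v10 OR v9) — v8 is true.
  19. (v6 OR NOT v4) — NOT v4 is true.
  20. (NOT v11 OR NOT v7 OR v5) — NOT v7 is true.
  21. (v2 OR v3 OR NOT v6) — NOT v6 is true.
  22. (NOT v5 OR v4 OR NOT v11) — NOT v11 is true.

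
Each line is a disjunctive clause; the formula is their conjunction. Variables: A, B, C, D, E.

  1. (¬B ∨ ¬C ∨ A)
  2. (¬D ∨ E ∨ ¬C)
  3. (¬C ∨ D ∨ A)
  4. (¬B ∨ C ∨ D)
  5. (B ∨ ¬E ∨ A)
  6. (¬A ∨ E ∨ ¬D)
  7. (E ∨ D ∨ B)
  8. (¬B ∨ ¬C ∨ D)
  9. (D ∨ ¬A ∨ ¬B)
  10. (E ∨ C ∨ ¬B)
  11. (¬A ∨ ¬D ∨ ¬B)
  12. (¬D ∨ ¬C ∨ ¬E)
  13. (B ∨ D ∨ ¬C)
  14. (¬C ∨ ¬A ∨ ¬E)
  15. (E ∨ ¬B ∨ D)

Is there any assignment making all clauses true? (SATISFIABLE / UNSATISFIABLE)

SATISFIABLE

Branch on A: take A = False.
Branch on B: take B = False.
  then E is forced to False.
  then D is forced to True.
  then C is forced to False.
So A=0  B=0  C=0  D=1  E=0 is a satisfying assignment.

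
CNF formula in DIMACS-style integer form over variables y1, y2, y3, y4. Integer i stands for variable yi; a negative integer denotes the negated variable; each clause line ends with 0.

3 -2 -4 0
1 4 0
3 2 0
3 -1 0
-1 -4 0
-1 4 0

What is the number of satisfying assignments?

2

The models are:
  y1=F y2=F y3=T y4=T
  y1=F y2=T y3=T y4=T
That's 2 in total.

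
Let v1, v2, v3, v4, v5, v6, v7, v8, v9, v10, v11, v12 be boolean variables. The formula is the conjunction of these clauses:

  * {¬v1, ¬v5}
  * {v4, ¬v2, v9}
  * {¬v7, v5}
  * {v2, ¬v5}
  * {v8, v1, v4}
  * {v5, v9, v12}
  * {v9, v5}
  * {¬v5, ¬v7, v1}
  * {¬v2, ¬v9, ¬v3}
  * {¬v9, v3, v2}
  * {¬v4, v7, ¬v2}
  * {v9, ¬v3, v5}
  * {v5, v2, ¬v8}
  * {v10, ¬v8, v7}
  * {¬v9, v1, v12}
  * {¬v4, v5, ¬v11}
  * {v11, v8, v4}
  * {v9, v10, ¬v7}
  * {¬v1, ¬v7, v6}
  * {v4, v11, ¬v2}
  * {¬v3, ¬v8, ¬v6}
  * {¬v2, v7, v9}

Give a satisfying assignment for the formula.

v10 occurs only positively in the remaining clauses — set v10 = True.
Set v1 = True and propagate.
  then v5 is forced to False.
  then v7 is forced to False.
  then v9 is forced to True.
The remaining clauses are satisfied by v2 = False, v3 = True, v4 = False, v6 = False, v8 = False, v11 = True, v12 = False.

v1 = T, v2 = F, v3 = T, v4 = F, v5 = F, v6 = F, v7 = F, v8 = F, v9 = T, v10 = T, v11 = T, v12 = F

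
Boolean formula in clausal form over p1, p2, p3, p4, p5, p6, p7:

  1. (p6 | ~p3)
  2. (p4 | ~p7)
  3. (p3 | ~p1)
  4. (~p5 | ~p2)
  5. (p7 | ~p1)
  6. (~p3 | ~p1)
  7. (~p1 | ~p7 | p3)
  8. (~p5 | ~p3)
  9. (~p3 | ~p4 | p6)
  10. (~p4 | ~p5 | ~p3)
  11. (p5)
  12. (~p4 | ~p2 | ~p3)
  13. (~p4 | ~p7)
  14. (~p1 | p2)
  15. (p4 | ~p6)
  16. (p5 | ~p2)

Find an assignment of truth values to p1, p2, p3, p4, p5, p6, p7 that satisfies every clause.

p1=F, p2=F, p3=F, p4=T, p5=T, p6=T, p7=F

Unit propagation: (p5) forces p5 = True.
(~p2) is a unit clause, so p2 = False.
Unit propagation: (~p3) forces p3 = False.
The clause (~p1) is unit: p1 must be False.
Pure literal: p7 appears only negated; assign p7 = False.
Try p4 = True.
p6 is now unconstrained; take p6 = True.
Every clause has at least one true literal under this assignment.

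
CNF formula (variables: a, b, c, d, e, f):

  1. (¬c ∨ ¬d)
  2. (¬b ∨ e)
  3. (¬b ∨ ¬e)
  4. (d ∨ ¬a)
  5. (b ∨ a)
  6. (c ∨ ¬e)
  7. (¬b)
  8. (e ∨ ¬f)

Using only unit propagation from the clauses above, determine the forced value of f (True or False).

False

(¬b) is a unit clause: b = False.
(a ∨ b) with b = False leaves only a, so a = True.
In (d ∨ ¬a), ¬a is now false; d must hold, so d = True.
From (¬c ∨ ¬d) and d = True: c = False.
(c ∨ ¬e): since c = False, the clause reduces to (¬e). e = False.
(¬f ∨ e) with e = False leaves only ¬f, so f = False.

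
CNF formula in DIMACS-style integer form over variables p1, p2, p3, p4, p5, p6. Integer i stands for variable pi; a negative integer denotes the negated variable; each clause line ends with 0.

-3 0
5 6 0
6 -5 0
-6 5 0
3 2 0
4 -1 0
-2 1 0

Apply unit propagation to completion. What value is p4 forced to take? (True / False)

True

(¬p3) stands alone — p3 = False.
(p2 ∨ p3): since p3 = False, the clause reduces to (p2). p2 = True.
In (¬p2 ∨ p1), ¬p2 is now false; p1 must hold, so p1 = True.
(¬p1 ∨ p4) with p1 = True leaves only p4, so p4 = True.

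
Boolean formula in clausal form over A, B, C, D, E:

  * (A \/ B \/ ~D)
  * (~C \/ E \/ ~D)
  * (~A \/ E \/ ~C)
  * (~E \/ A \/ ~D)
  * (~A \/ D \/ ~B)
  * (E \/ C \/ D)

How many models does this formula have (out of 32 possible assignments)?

Split on D, then A.
  D=1, A=1: B free; 3 ways for (C,E) × 2^1 = 6.
  D=1, A=0: remaining (B,C,E) ∈ {(1,0,0)} — 1.
  D=0, A=1: remaining (B,C,E) ∈ {(0,0,1); (0,1,1)} — 2.
  D=0, A=0: B free; 3 ways for (C,E) × 2^1 = 6.
Total: 6 + 1 + 2 + 6 = 15.

15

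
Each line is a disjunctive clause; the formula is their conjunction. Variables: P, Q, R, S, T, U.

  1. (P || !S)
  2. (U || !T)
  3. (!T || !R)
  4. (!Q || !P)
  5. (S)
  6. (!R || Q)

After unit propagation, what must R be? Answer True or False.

(S) stands alone — S = True.
(!S || P) with S = True leaves only P, so P = True.
(!Q || !P) with P = True leaves only !Q, so Q = False.
(Q || !R) with Q = False leaves only !R, so R = False.

False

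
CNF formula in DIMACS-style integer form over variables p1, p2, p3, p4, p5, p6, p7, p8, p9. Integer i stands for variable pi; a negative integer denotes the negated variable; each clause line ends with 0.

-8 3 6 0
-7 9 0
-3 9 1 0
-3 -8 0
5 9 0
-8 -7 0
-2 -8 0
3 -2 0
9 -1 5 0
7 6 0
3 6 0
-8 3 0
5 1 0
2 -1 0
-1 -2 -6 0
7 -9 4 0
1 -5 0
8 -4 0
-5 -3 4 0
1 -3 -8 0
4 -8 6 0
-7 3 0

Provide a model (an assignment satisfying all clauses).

p1=T  p2=T  p3=T  p4=F  p5=F  p6=F  p7=T  p8=F  p9=T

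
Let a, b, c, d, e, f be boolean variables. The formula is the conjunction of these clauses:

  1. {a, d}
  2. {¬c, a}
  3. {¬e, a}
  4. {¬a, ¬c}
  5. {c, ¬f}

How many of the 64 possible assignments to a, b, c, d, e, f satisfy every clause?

Case analysis on a and c:
  a=1, c=1: a clause becomes empty — 0.
  a=1, c=0: forces f=0; b, d, e free → 2^3 = 8.
  a=0, c=1: a clause becomes empty — 0.
  a=0, c=0: remaining (b,d,e,f) ∈ {(0,1,0,0); (1,1,0,0)} — 2.
Total: 0 + 8 + 0 + 2 = 10.

10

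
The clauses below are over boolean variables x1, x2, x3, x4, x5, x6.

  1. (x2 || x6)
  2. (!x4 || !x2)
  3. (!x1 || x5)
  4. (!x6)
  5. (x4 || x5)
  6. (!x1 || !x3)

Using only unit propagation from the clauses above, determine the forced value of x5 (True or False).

(!x6) stands alone — x6 = False.
From (x2 || x6) and x6 = False: x2 = True.
(!x2 || !x4): since x2 = True, the clause reduces to (!x4). x4 = False.
(x5 || x4) with x4 = False leaves only x5, so x5 = True.

True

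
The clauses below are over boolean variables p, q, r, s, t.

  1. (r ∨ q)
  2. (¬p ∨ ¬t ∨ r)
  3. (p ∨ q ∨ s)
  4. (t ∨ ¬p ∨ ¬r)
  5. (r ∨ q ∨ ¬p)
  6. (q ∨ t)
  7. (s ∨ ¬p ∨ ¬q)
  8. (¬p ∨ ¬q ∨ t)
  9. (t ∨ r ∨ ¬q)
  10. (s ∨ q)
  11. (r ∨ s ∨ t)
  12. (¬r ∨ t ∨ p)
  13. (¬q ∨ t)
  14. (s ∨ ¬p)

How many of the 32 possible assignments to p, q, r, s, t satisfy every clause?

Satisfying assignments:
  p=0 q=0 r=1 s=1 t=1
  p=0 q=1 r=0 s=0 t=1
  p=0 q=1 r=0 s=1 t=1
  p=0 q=1 r=1 s=0 t=1
  p=0 q=1 r=1 s=1 t=1
  p=1 q=0 r=1 s=1 t=1
  p=1 q=1 r=1 s=1 t=1
That's 7 in total.

7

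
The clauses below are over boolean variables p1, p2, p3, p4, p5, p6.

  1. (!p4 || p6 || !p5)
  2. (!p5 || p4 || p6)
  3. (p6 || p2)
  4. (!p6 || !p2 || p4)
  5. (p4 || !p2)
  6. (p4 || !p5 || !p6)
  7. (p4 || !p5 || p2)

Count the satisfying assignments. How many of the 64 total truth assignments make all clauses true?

Case analysis on p4 and p6:
  p4=1, p6=1: p1, p2, p3, p5 free → 2^4 = 16.
  p4=1, p6=0: remaining (p1,p2,p3,p5) ∈ {(0,1,0,0); (0,1,1,0); (1,1,0,0); (1,1,1,0)} — 4.
  p4=0, p6=1: remaining (p1,p2,p3,p5) ∈ {(0,0,0,0); (0,0,1,0); (1,0,0,0); (1,0,1,0)} — 4.
  p4=0, p6=0: a clause becomes empty — 0.
Total: 16 + 4 + 4 + 0 = 24.

24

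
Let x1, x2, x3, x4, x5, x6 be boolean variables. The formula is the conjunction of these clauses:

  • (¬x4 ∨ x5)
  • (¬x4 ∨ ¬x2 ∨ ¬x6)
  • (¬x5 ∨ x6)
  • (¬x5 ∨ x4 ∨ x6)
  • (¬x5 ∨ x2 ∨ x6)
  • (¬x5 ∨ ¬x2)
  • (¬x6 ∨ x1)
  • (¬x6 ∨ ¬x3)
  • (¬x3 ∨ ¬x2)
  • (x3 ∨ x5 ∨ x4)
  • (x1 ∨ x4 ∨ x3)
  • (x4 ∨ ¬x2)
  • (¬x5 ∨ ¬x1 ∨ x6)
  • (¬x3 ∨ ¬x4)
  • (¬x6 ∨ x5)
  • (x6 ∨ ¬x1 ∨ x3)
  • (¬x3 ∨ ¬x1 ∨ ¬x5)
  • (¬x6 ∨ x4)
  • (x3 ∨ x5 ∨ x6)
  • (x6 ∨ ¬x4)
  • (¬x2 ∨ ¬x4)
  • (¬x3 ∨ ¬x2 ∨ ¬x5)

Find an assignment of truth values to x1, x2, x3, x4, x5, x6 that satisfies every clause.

x1=F  x2=F  x3=T  x4=F  x5=F  x6=F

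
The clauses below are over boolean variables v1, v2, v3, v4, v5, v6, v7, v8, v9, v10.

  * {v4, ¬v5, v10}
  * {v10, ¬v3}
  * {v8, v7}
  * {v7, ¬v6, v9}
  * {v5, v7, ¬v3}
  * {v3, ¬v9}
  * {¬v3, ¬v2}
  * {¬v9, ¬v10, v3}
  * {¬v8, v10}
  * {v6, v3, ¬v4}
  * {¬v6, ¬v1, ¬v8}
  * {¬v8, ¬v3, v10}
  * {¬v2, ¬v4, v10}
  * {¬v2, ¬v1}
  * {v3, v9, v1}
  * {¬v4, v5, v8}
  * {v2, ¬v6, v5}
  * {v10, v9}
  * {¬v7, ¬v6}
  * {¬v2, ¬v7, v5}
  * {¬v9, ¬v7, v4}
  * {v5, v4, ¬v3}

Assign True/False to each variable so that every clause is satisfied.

v1 = 1, v2 = 0, v3 = 0, v4 = 0, v5 = 0, v6 = 0, v7 = 1, v8 = 0, v9 = 0, v10 = 1

Set v1 = True and propagate.
  then v2 is forced to False.
Branch on v3: take v3 = False.
  then v9 is forced to False.
  then v10 is forced to True.
Set v4 = False and propagate.
For the remaining variables, v5 = False, v6 = False, v7 = True, v8 = False works.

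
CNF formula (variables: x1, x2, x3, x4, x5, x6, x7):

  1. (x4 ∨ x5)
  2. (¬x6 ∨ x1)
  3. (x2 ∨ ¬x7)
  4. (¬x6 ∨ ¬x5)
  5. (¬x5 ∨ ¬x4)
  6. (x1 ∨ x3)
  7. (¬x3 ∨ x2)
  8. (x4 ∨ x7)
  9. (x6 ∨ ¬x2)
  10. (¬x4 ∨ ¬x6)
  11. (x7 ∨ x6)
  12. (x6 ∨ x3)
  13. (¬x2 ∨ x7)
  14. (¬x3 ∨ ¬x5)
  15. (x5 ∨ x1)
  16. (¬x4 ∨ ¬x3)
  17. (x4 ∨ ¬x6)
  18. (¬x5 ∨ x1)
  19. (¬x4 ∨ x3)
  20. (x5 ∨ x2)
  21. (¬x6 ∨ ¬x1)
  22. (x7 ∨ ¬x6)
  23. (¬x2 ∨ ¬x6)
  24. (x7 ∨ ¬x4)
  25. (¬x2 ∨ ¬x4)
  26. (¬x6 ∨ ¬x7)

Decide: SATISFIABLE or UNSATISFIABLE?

x6 = True:
  propagation gives x1=True; an empty clause results — contradiction.
x6 = False:
  propagation gives x2=False, x7=False; an empty clause results — contradiction.
Every branch closes, so no satisfying assignment exists.

UNSATISFIABLE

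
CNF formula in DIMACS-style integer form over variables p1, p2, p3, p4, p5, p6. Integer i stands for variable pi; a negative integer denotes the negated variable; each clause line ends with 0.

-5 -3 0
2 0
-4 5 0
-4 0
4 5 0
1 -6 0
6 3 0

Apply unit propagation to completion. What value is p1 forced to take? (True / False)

True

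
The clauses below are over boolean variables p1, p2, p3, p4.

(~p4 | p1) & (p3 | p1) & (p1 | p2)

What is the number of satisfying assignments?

9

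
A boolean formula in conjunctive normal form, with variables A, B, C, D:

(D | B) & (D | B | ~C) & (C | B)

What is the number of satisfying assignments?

10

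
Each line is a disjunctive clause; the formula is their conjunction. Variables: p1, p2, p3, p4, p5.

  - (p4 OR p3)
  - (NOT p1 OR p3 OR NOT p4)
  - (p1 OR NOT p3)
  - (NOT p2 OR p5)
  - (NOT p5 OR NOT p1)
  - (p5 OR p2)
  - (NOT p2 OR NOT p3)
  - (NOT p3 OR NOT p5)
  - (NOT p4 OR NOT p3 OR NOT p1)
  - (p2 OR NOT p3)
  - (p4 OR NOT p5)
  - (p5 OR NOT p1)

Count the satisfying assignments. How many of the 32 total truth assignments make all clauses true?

2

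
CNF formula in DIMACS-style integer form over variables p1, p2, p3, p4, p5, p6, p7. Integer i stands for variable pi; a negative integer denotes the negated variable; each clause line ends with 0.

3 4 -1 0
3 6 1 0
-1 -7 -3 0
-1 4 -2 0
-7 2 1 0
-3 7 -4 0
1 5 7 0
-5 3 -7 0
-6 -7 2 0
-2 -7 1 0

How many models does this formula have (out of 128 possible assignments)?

Split on p1, then p7.
  p1=T, p7=T: remaining (p2,p3,p4,p5,p6) ∈ {(F,F,T,F,F); (T,F,T,F,F); (T,F,T,F,T)} — 3.
  p1=T, p7=F: p5, p6 free; 3 ways for (p2,p3,p4) × 2^2 = 12.
  p1=F, p7=T: a clause becomes empty — 0.
  p1=F, p7=F: p2 free; 4 ways for (p3,p4,p5,p6) × 2^1 = 8.
Total: 3 + 12 + 0 + 8 = 23.

23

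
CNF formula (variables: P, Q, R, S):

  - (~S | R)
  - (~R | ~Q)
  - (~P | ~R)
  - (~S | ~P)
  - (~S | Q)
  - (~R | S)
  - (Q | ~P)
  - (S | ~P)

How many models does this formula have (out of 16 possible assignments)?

Satisfying assignments:
  P=F Q=F R=F S=F
  P=F Q=T R=F S=F
That's 2 in total.

2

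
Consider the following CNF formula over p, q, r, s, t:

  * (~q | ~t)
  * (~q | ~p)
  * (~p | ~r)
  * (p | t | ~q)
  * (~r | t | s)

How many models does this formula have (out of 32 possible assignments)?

11

Split on p, then q.
  p=1, q=1: a clause becomes empty — 0.
  p=1, q=0: remaining (r,s,t) ∈ {(0,0,0); (0,0,1); (0,1,0); (0,1,1)} — 4.
  p=0, q=1: a clause becomes empty — 0.
  p=0, q=0: 7 of the 8 assignments to (r,s,t) work.
Total: 0 + 4 + 0 + 7 = 11.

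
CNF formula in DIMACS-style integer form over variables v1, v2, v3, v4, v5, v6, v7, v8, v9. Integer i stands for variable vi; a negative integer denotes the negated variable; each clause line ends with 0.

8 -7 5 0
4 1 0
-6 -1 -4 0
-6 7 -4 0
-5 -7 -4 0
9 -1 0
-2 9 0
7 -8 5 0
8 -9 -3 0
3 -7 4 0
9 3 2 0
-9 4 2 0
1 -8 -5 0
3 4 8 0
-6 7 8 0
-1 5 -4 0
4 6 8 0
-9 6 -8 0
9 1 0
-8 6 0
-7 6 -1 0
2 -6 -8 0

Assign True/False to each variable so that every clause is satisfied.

v1=False, v2=True, v3=False, v4=True, v5=False, v6=True, v7=True, v8=True, v9=True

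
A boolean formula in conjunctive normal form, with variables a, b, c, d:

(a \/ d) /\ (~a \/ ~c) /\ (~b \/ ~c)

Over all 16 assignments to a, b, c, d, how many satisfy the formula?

Split on a, then c.
  a=1, c=1: a clause becomes empty — 0.
  a=1, c=0: remaining (b,d) ∈ {(0,0); (0,1); (1,0); (1,1)} — 4.
  a=0, c=1: remaining (b,d) ∈ {(0,1)} — 1.
  a=0, c=0: remaining (b,d) ∈ {(0,1); (1,1)} — 2.
Total: 0 + 4 + 1 + 2 = 7.

7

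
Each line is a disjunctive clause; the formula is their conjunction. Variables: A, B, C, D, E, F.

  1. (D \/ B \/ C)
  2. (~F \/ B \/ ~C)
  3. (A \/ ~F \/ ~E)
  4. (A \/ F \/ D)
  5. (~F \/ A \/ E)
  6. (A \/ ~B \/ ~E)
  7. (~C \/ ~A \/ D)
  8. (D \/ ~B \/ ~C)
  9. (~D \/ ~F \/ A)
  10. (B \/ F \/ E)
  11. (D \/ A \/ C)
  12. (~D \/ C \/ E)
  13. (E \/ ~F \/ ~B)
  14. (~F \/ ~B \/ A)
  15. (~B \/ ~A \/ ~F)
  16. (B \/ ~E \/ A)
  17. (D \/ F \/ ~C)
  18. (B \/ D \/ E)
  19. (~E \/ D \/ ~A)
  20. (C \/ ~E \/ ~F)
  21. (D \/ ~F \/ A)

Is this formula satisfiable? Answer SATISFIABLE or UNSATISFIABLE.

Branch on A: take A = True.
Try B = True.
  then F is forced to False.
For the remaining variables, C = False, D = True, E = True works.
Every clause has at least one true literal under this assignment.
So A=1  B=1  C=0  D=1  E=1  F=0 is a satisfying assignment.

SATISFIABLE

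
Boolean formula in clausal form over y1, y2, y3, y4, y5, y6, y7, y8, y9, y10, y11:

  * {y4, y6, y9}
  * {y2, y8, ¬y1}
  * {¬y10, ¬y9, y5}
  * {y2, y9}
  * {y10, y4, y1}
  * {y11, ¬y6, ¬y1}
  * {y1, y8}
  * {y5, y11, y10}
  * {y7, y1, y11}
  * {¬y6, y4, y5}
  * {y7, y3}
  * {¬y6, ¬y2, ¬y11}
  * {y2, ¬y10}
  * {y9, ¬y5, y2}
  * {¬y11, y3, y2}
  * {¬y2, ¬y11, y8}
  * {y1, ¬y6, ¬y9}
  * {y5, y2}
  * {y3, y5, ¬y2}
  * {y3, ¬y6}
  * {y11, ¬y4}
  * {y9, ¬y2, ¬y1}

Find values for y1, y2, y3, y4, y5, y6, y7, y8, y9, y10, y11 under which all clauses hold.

y3 occurs only positively in the remaining clauses — set y3 = True.
y8 occurs only positively in the remaining clauses — set y8 = True.
Try y1 = False.
Branch on y2: take y2 = True.
The remaining clauses are satisfied by y4 = True, y5 = True, y6 = False, y7 = False, y9 = True, y10 = False, y11 = True.
Check each clause:
  1. {y4, y6, y9} — y9 is true.
  2. {¬y1, y8, y2} — y8 is true.
  3. {¬y10, ¬y9, y5} — y5 is true.
  4. {y9, y2} — y9 is true.
  5. {y1, y4, y10} — y4 is true.
  6. {¬y6, y11, ¬y1} — ¬y6 is true.
  7. {y8, y1} — y8 is true.
  8. {y11, y10, y5} — y11 is true.
  9. {y7, y1, y11} — y11 is true.
  10. {y5, y4, ¬y6} — ¬y6 is true.
  11. {y7, y3} — y3 is true.
  12. {¬y11, ¬y6, ¬y2} — ¬y6 is true.
  13. {y2, ¬y10} — y2 is true.
  14. {y2, y9, ¬y5} — y9 is true.
  15. {¬y11, y2, y3} — y2 is true.
  16. {¬y11, ¬y2, y8} — y8 is true.
  17. {y1, ¬y6, ¬y9} — ¬y6 is true.
  18. {y5, y2} — y2 is true.
  19. {¬y2, y3, y5} — y3 is true.
  20. {¬y6, y3} — ¬y6 is true.
  21. {y11, ¬y4} — y11 is true.
  22. {y9, ¬y2, ¬y1} — y9 is true.

y1=False, y2=True, y3=True, y4=True, y5=True, y6=False, y7=False, y8=True, y9=True, y10=False, y11=True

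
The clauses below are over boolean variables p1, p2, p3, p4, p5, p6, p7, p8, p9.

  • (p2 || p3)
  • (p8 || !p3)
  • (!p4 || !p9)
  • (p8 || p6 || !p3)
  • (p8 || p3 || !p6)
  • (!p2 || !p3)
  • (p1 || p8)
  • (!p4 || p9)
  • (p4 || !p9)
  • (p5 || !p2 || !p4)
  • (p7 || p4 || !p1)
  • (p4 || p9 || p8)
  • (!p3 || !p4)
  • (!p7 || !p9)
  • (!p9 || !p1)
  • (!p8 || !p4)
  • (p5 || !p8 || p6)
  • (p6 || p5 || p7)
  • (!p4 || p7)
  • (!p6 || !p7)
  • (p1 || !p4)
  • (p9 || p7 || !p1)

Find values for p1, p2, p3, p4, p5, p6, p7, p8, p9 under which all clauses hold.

p1 = 0, p2 = 0, p3 = 1, p4 = 0, p5 = 1, p6 = 1, p7 = 0, p8 = 1, p9 = 0

Check each clause:
  1. (p3 || p2) — p3 is true.
  2. (p8 || !p3) — p8 is true.
  3. (!p4 || !p9) — !p4 is true.
  4. (!p3 || p8 || p6) — p8 is true.
  5. (p3 || p8 || !p6) — p8 is true.
  6. (!p3 || !p2) — !p2 is true.
  7. (p1 || p8) — p8 is true.
  8. (!p4 || p9) — !p4 is true.
  9. (!p9 || p4) — !p9 is true.
  10. (p5 || !p2 || !p4) — !p4 is true.
  11. (p4 || !p1 || p7) — !p1 is true.
  12. (p8 || p4 || p9) — p8 is true.
  13. (!p3 || !p4) — !p4 is true.
  14. (!p9 || !p7) — !p7 is true.
  15. (!p9 || !p1) — !p1 is true.
  16. (!p4 || !p8) — !p4 is true.
  17. (p6 || p5 || !p8) — p5 is true.
  18. (p6 || p7 || p5) — p5 is true.
  19. (p7 || !p4) — !p4 is true.
  20. (!p7 || !p6) — !p7 is true.
  21. (!p4 || p1) — !p4 is true.
  22. (p9 || p7 || !p1) — !p1 is true.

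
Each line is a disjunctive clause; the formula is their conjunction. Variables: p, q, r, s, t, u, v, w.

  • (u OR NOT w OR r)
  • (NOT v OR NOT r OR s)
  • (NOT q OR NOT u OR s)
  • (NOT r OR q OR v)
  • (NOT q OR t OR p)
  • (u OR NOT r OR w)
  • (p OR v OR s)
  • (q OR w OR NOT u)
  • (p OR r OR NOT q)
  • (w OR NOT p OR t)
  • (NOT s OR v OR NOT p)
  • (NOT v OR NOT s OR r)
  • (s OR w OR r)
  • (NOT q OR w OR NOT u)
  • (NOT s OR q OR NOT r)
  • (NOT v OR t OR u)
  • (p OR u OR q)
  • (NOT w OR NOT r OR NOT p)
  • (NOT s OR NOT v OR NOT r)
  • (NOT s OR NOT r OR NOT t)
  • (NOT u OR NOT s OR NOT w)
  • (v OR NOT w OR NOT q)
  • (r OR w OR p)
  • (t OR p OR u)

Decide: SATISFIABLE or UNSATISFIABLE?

Try p = True.
For the remaining variables, q = False, r = False, s = False, t = False, u = True, v = True, w = True works.
Every clause has at least one true literal under this assignment.
So p = True, q = False, r = False, s = False, t = False, u = True, v = True, w = True is a satisfying assignment.

SATISFIABLE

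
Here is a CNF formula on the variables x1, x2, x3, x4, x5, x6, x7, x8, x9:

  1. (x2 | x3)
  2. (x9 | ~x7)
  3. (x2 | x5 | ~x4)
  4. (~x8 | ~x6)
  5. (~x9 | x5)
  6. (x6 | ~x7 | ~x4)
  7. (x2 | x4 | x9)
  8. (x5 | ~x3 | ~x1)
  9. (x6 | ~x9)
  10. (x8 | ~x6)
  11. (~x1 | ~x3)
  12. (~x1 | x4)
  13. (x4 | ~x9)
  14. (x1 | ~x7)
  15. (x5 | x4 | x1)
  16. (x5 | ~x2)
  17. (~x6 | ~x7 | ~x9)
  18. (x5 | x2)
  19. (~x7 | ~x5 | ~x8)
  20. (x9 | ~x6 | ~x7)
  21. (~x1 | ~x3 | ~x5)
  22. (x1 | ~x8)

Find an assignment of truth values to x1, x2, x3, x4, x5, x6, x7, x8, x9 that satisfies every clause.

x1=False, x2=True, x3=True, x4=False, x5=True, x6=False, x7=False, x8=False, x9=False

Check each clause:
  1. (x2 | x3) — x2 is true.
  2. (~x7 | x9) — ~x7 is true.
  3. (x2 | x5 | ~x4) — x2 is true.
  4. (~x6 | ~x8) — ~x8 is true.
  5. (~x9 | x5) — x5 is true.
  6. (x6 | ~x7 | ~x4) — ~x7 is true.
  7. (x4 | x2 | x9) — x2 is true.
  8. (~x1 | ~x3 | x5) — x5 is true.
  9. (~x9 | x6) — ~x9 is true.
  10. (x8 | ~x6) — ~x6 is true.
  11. (~x1 | ~x3) — ~x1 is true.
  12. (x4 | ~x1) — ~x1 is true.
  13. (x4 | ~x9) — ~x9 is true.
  14. (~x7 | x1) — ~x7 is true.
  15. (x5 | x4 | x1) — x5 is true.
  16. (x5 | ~x2) — x5 is true.
  17. (~x7 | ~x6 | ~x9) — ~x7 is true.
  18. (x5 | x2) — x2 is true.
  19. (~x5 | ~x8 | ~x7) — ~x8 is true.
  20. (~x7 | ~x6 | x9) — ~x6 is true.
  21. (~x3 | ~x5 | ~x1) — ~x1 is true.
  22. (~x8 | x1) — ~x8 is true.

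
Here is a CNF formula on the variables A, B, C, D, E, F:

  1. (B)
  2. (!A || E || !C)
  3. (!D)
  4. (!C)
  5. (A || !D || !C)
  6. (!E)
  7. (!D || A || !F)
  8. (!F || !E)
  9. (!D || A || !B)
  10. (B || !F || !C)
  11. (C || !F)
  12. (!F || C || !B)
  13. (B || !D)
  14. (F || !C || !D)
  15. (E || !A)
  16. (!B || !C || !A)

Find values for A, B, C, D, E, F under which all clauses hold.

A=False, B=True, C=False, D=False, E=False, F=False

Check each clause:
  1. (B) — B is true.
  2. (!C || E || !A) — !C is true.
  3. (!D) — !D is true.
  4. (!C) — !C is true.
  5. (!D || !C || A) — !D is true.
  6. (!E) — !E is true.
  7. (A || !D || !F) — !F is true.
  8. (!F || !E) — !F is true.
  9. (A || !D || !B) — !D is true.
  10. (B || !F || !C) — B is true.
  11. (C || !F) — !F is true.
  12. (C || !F || !B) — !F is true.
  13. (B || !D) — B is true.
  14. (F || !C || !D) — !D is true.
  15. (!A || E) — !A is true.
  16. (!C || !A || !B) — !C is true.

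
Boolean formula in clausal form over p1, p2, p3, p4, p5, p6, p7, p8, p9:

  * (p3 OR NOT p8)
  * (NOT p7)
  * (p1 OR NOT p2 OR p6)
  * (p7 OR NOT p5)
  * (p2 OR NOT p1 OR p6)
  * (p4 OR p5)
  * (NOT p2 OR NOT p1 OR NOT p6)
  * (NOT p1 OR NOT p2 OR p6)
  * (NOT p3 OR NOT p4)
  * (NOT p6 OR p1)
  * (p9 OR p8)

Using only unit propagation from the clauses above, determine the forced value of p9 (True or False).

(NOT p7) is a unit clause: p7 = False.
(NOT p5 OR p7): since p7 = False, the clause reduces to (NOT p5). p5 = False.
(p5 OR p4): since p5 = False, the clause reduces to (p4). p4 = True.
From (NOT p3 OR NOT p4) and p4 = True: p3 = False.
(p3 OR NOT p8): since p3 = False, the clause reduces to (NOT p8). p8 = False.
(p9 OR p8): since p8 = False, the clause reduces to (p9). p9 = True.

True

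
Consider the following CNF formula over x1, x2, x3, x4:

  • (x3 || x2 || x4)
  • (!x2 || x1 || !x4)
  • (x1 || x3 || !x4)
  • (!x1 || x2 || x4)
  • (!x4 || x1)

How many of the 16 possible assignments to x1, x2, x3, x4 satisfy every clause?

Split on x4, then x1.
  x4=1, x1=1: remaining (x2,x3) ∈ {(0,0); (0,1); (1,0); (1,1)} — 4.
  x4=1, x1=0: a clause becomes empty — 0.
  x4=0, x1=1: remaining (x2,x3) ∈ {(1,0); (1,1)} — 2.
  x4=0, x1=0: remaining (x2,x3) ∈ {(0,1); (1,0); (1,1)} — 3.
Total: 4 + 0 + 2 + 3 = 9.

9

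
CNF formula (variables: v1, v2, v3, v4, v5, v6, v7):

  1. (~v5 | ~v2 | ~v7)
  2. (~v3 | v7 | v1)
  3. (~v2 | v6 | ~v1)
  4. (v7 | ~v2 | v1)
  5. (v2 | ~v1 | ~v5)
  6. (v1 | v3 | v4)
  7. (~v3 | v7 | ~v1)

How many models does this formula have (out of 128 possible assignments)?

42

Case analysis on v1 and v2:
  v1=T, v2=T: v4 free; 4 ways for (v3,v5,v6,v7) × 2^1 = 8.
  v1=T, v2=F: v4, v6 free; 3 ways for (v3,v5,v7) × 2^2 = 12.
  v1=F, v2=T: v6 free; 3 ways for (v3,v4,v5,v7) × 2^1 = 6.
  v1=F, v2=F: v5, v6 free; 4 ways for (v3,v4,v7) × 2^2 = 16.
Total: 8 + 12 + 6 + 16 = 42.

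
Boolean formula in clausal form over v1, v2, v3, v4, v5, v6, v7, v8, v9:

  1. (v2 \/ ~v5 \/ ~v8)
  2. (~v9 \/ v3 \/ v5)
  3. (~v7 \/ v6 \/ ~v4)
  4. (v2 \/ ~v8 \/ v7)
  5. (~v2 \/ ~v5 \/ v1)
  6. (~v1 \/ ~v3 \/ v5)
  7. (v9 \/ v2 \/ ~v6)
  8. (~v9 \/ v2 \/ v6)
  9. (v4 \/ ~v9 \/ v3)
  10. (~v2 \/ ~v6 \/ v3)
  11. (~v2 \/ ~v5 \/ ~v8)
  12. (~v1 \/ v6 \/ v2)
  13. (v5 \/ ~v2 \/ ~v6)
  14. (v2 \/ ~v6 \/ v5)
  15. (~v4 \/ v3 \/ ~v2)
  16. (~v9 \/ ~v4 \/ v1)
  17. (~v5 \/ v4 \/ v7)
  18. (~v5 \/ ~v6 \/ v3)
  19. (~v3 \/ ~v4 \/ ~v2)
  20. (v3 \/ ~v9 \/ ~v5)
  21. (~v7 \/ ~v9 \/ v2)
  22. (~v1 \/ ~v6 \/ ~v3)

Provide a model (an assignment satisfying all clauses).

v1 = F, v2 = F, v3 = T, v4 = F, v5 = F, v6 = F, v7 = T, v8 = T, v9 = F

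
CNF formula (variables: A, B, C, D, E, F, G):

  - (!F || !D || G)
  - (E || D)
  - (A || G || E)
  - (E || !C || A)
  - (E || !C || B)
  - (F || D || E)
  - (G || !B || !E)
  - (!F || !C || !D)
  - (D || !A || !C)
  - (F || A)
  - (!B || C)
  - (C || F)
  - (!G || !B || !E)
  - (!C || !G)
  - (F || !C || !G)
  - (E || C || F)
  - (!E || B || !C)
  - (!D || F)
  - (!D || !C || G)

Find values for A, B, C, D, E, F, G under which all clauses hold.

A=False, B=False, C=False, D=True, E=False, F=True, G=True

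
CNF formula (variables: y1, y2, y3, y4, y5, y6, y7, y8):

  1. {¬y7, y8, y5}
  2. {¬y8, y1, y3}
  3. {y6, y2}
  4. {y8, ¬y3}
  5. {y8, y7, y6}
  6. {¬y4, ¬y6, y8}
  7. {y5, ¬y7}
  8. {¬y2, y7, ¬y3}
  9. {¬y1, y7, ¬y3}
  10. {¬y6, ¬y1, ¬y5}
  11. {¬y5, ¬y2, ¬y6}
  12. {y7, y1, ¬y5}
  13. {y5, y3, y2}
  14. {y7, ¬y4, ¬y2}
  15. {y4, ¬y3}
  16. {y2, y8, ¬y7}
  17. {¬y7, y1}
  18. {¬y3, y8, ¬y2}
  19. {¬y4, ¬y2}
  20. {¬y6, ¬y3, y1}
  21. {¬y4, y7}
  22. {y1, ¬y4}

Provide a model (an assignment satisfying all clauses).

y1=True, y2=True, y3=False, y4=False, y5=True, y6=False, y7=False, y8=True

Check each clause:
  1. {y8, ¬y7, y5} — y8 is true.
  2. {y1, y3, ¬y8} — y1 is true.
  3. {y6, y2} — y2 is true.
  4. {y8, ¬y3} — y8 is true.
  5. {y7, y8, y6} — y8 is true.
  6. {y8, ¬y4, ¬y6} — y8 is true.
  7. {¬y7, y5} — ¬y7 is true.
  8. {¬y3, ¬y2, y7} — ¬y3 is true.
  9. {¬y3, ¬y1, y7} — ¬y3 is true.
  10. {¬y1, ¬y5, ¬y6} — ¬y6 is true.
  11. {¬y6, ¬y5, ¬y2} — ¬y6 is true.
  12. {y7, ¬y5, y1} — y1 is true.
  13. {y3, y2, y5} — y2 is true.
  14. {¬y2, ¬y4, y7} — ¬y4 is true.
  15. {¬y3, y4} — ¬y3 is true.
  16. {¬y7, y8, y2} — y8 is true.
  17. {y1, ¬y7} — ¬y7 is true.
  18. {y8, ¬y2, ¬y3} — y8 is true.
  19. {¬y2, ¬y4} — ¬y4 is true.
  20. {¬y3, ¬y6, y1} — y1 is true.
  21. {y7, ¬y4} — ¬y4 is true.
  22. {¬y4, y1} — y1 is true.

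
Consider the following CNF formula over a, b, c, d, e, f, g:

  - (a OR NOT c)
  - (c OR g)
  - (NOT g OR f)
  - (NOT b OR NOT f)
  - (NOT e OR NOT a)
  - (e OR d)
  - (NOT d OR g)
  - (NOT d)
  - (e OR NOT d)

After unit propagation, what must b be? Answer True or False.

False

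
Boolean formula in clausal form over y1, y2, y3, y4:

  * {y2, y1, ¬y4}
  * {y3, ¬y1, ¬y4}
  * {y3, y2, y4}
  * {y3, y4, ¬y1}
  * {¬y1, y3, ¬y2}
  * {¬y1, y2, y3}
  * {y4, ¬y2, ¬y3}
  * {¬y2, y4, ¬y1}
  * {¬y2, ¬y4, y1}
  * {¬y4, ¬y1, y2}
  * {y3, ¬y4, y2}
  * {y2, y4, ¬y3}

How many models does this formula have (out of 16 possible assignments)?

The models are:
  y1=F y2=T y3=F y4=F
  y1=T y2=T y3=T y4=T
Count: 2.

2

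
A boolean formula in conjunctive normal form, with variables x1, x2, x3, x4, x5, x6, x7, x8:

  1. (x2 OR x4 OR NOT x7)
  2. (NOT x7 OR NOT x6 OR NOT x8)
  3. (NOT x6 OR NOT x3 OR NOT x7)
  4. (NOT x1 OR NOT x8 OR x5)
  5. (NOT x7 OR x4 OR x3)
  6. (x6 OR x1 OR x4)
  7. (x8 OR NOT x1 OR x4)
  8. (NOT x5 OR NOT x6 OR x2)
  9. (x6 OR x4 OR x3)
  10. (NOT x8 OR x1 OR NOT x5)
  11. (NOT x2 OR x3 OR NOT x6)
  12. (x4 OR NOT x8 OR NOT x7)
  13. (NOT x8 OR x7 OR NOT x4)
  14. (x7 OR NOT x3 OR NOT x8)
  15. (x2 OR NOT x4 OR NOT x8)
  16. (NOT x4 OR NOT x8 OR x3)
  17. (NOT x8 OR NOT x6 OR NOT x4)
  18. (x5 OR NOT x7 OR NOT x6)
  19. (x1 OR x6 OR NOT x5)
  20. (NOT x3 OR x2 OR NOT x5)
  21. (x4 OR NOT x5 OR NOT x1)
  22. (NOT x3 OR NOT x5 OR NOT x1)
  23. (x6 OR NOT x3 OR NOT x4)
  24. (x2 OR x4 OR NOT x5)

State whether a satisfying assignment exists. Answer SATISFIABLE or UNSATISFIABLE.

Set x1 = False and propagate.
Set x2 = True and propagate.
The remaining clauses are satisfied by x3 = False, x4 = True, x5 = False, x6 = False, x7 = False, x8 = False.
So x1 = False, x2 = True, x3 = False, x4 = True, x5 = False, x6 = False, x7 = False, x8 = False is a satisfying assignment.

SATISFIABLE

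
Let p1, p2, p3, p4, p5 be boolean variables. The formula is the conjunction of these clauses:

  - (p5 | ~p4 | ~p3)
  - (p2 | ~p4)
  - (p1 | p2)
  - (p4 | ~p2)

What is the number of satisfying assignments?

10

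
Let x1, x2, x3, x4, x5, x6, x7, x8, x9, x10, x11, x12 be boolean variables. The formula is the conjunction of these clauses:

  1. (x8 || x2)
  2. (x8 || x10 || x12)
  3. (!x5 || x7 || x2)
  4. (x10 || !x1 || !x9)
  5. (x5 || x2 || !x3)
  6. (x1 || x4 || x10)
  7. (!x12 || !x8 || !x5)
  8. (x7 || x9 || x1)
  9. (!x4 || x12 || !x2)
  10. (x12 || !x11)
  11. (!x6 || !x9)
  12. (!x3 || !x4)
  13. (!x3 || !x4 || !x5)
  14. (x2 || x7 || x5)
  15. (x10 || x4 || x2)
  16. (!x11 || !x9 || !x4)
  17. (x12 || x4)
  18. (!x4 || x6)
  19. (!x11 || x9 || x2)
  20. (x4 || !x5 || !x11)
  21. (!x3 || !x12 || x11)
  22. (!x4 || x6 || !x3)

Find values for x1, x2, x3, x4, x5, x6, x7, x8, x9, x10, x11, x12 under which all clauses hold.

x3 occurs only negated in the remaining clauses — set x3 = False.
x7 occurs only positively in the remaining clauses — set x7 = True.
Branch on x1: take x1 = True.
The remaining clauses are satisfied by x2 = True, x4 = False, x5 = False, x6 = False, x8 = False, x9 = False, x10 = True, x11 = True, x12 = True.
Every clause has at least one true literal under this assignment.
Check each clause:
  1. (x8 || x2) — x2 is true.
  2. (x10 || x12 || x8) — x10 is true.
  3. (!x5 || x7 || x2) — x2 is true.
  4. (x10 || !x1 || !x9) — x10 is true.
  5. (!x3 || x2 || x5) — x2 is true.
  6. (x1 || x10 || x4) — x1 is true.
  7. (!x12 || !x8 || !x5) — !x8 is true.
  8. (x7 || x1 || x9) — x1 is true.
  9. (!x2 || !x4 || x12) — x12 is true.
  10. (x12 || !x11) — x12 is true.
  11. (!x9 || !x6) — !x6 is true.
  12. (!x3 || !x4) — !x4 is true.
  13. (!x4 || !x3 || !x5) — !x5 is true.
  14. (x5 || x2 || x7) — x2 is true.
  15. (x2 || x10 || x4) — x2 is true.
  16. (!x11 || !x9 || !x4) — !x4 is true.
  17. (x4 || x12) — x12 is true.
  18. (x6 || !x4) — !x4 is true.
  19. (x9 || x2 || !x11) — x2 is true.
  20. (!x5 || !x11 || x4) — !x5 is true.
  21. (x11 || !x3 || !x12) — x11 is true.
  22. (x6 || !x3 || !x4) — !x4 is true.

x1 = T, x2 = T, x3 = F, x4 = F, x5 = F, x6 = F, x7 = T, x8 = F, x9 = F, x10 = T, x11 = T, x12 = T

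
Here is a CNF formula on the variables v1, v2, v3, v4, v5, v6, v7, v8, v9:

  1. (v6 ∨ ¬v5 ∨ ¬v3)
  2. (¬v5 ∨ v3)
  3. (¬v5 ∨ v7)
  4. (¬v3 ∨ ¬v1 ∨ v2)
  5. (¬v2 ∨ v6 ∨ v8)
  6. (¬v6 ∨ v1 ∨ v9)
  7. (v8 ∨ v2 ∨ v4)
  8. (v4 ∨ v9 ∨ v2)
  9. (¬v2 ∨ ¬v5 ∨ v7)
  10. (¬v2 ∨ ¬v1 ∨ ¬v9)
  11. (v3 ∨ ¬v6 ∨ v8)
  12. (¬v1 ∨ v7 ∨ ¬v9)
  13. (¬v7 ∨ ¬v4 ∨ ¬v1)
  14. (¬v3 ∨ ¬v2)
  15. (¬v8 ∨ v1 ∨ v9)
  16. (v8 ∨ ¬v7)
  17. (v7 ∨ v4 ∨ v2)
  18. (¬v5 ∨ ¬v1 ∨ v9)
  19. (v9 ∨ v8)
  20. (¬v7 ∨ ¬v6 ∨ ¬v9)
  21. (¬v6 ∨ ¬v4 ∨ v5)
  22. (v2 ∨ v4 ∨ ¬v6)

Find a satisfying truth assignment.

v1=0, v2=0, v3=0, v4=0, v5=0, v6=0, v7=1, v8=1, v9=1

Try v1 = False.
Try v2 = False.
The remaining clauses are satisfied by v3 = False, v4 = False, v5 = False, v6 = False, v7 = True, v8 = True, v9 = True.
Check each clause:
  1. (¬v5 ∨ ¬v3 ∨ v6) — ¬v5 is true.
  2. (v3 ∨ ¬v5) — ¬v5 is true.
  3. (v7 ∨ ¬v5) — ¬v5 is true.
  4. (¬v1 ∨ v2 ∨ ¬v3) — ¬v3 is true.
  5. (v8 ∨ v6 ∨ ¬v2) — v8 is true.
  6. (¬v6 ∨ v9 ∨ v1) — ¬v6 is true.
  7. (v4 ∨ v8 ∨ v2) — v8 is true.
  8. (v9 ∨ v4 ∨ v2) — v9 is true.
  9. (¬v2 ∨ v7 ∨ ¬v5) — ¬v5 is true.
  10. (¬v1 ∨ ¬v2 ∨ ¬v9) — ¬v1 is true.
  11. (¬v6 ∨ v8 ∨ v3) — v8 is true.
  12. (¬v9 ∨ ¬v1 ∨ v7) — ¬v1 is true.
  13. (¬v1 ∨ ¬v4 ∨ ¬v7) — ¬v4 is true.
  14. (¬v2 ∨ ¬v3) — ¬v3 is true.
  15. (¬v8 ∨ v9 ∨ v1) — v9 is true.
  16. (v8 ∨ ¬v7) — v8 is true.
  17. (v7 ∨ v4 ∨ v2) — v7 is true.
  18. (¬v1 ∨ v9 ∨ ¬v5) — v9 is true.
  19. (v8 ∨ v9) — v8 is true.
  20. (¬v9 ∨ ¬v7 ∨ ¬v6) — ¬v6 is true.
  21. (¬v6 ∨ v5 ∨ ¬v4) — ¬v6 is true.
  22. (¬v6 ∨ v2 ∨ v4) — ¬v6 is true.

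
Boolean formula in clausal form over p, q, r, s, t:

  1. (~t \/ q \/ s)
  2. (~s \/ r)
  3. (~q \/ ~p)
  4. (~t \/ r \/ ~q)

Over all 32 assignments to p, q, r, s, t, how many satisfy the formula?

13

Case analysis on q and r:
  q=T, r=T: remaining (p,s,t) ∈ {(F,F,F); (F,F,T); (F,T,F); (F,T,T)} — 4.
  q=T, r=F: remaining (p,s,t) ∈ {(F,F,F)} — 1.
  q=F, r=T: p free; 3 ways for (s,t) × 2^1 = 6.
  q=F, r=F: remaining (p,s,t) ∈ {(F,F,F); (T,F,F)} — 2.
Total: 4 + 1 + 6 + 2 = 13.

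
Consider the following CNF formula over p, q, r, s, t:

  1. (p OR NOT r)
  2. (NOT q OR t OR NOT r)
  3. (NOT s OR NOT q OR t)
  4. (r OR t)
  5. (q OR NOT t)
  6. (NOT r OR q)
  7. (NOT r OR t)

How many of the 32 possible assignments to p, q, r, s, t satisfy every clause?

The models are:
  p=F q=T r=F s=F t=T
  p=F q=T r=F s=T t=T
  p=T q=T r=F s=F t=T
  p=T q=T r=F s=T t=T
  p=T q=T r=T s=F t=T
  p=T q=T r=T s=T t=T
Count: 6.

6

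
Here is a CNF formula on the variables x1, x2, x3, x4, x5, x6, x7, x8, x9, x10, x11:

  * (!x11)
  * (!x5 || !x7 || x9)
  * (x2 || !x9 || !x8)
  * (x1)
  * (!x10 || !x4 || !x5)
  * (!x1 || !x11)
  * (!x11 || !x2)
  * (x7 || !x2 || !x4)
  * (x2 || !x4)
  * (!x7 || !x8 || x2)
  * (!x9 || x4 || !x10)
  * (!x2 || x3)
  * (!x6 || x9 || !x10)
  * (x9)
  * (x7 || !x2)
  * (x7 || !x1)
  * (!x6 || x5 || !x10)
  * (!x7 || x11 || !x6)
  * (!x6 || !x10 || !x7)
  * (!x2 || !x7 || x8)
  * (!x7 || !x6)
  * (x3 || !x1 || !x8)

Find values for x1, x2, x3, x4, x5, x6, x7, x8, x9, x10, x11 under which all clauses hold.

The clause (!x11) is unit: x11 must be False.
The clause (x1) is unit: x1 must be True.
(x9) is a unit clause, so x9 = True.
Unit propagation: (x7) forces x7 = True.
The clause (!x6) is unit: x6 must be False.
x5 occurs only negated in the remaining clauses — set x5 = False.
x10 occurs only negated in the remaining clauses — set x10 = False.
Set x2 = False and propagate.
  then x8 is forced to False.
  then x4 is forced to False.
x3 is now unconstrained; take x3 = False.
Check each clause:
  1. (!x11) — !x11 is true.
  2. (!x7 || !x5 || x9) — x9 is true.
  3. (x2 || !x8 || !x9) — !x8 is true.
  4. (x1) — x1 is true.
  5. (!x4 || !x10 || !x5) — !x5 is true.
  6. (!x11 || !x1) — !x11 is true.
  7. (!x2 || !x11) — !x11 is true.
  8. (!x4 || !x2 || x7) — !x4 is true.
  9. (!x4 || x2) — !x4 is true.
  10. (!x7 || x2 || !x8) — !x8 is true.
  11. (!x9 || x4 || !x10) — !x10 is true.
  12. (x3 || !x2) — !x2 is true.
  13. (!x10 || !x6 || x9) — x9 is true.
  14. (x9) — x9 is true.
  15. (x7 || !x2) — !x2 is true.
  16. (!x1 || x7) — x7 is true.
  17. (!x6 || x5 || !x10) — !x6 is true.
  18. (!x7 || x11 || !x6) — !x6 is true.
  19. (!x6 || !x10 || !x7) — !x6 is true.
  20. (!x7 || x8 || !x2) — !x2 is true.
  21. (!x7 || !x6) — !x6 is true.
  22. (!x1 || !x8 || x3) — !x8 is true.

x1=True, x2=False, x3=False, x4=False, x5=False, x6=False, x7=True, x8=False, x9=True, x10=False, x11=False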